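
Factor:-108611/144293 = - 347^1*461^( - 1) = - 347/461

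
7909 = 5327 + 2582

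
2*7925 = 15850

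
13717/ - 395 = -35 + 108/395 = -  34.73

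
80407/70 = 1148  +  47/70 = 1148.67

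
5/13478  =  5/13478 = 0.00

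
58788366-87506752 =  -28718386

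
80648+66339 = 146987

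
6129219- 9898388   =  -3769169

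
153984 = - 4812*( - 32) 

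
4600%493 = 163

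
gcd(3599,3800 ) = 1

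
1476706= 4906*301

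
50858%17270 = 16318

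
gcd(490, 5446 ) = 14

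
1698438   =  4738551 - 3040113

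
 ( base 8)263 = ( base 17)a9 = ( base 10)179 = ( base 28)6B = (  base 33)5E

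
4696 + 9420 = 14116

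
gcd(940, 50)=10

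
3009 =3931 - 922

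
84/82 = 1  +  1/41 = 1.02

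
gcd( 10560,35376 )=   528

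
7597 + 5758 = 13355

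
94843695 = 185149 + 94658546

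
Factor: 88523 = 88523^1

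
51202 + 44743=95945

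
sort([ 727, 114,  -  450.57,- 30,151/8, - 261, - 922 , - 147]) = [ - 922, - 450.57,-261, - 147, - 30, 151/8,  114,727 ] 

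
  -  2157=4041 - 6198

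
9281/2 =9281/2 = 4640.50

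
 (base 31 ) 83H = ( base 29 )97Q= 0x1e76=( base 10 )7798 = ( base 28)9QE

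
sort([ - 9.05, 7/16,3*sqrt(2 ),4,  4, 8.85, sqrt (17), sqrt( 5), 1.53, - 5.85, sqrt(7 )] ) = [ -9.05, -5.85, 7/16, 1.53, sqrt(5),sqrt(7 ), 4 , 4, sqrt(  17), 3*sqrt(2 ), 8.85]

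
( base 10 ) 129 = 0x81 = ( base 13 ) 9C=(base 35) 3o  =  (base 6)333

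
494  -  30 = 464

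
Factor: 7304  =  2^3*11^1*83^1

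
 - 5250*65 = - 341250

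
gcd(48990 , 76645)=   5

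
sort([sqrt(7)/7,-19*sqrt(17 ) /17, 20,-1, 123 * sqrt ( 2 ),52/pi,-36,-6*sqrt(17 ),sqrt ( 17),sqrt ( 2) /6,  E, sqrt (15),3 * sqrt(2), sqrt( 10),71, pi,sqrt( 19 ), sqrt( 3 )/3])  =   [ -36, - 6 * sqrt(17), - 19*sqrt( 17 ) /17 ,-1,sqrt( 2) /6,sqrt( 7) /7,sqrt( 3 )/3,E, pi , sqrt(10 ),sqrt( 15 ), sqrt ( 17),3*sqrt(2),sqrt( 19 ),52/pi, 20,71, 123*sqrt ( 2) ] 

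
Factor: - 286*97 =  -2^1*11^1 * 13^1*97^1 = - 27742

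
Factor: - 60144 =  - 2^4*3^1 * 7^1* 179^1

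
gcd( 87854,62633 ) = 1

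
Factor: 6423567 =3^1 * 2141189^1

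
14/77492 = 7/38746 = 0.00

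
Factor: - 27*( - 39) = 1053=3^4*13^1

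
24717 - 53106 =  - 28389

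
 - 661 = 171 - 832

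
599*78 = 46722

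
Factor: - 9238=-2^1 * 31^1*149^1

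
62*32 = 1984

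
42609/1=42609 = 42609.00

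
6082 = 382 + 5700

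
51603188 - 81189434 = - 29586246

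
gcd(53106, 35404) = 17702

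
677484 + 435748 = 1113232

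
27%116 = 27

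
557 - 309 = 248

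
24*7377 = 177048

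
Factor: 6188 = 2^2*7^1*13^1*17^1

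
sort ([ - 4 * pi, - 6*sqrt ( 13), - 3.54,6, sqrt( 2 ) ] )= [ - 6*sqrt( 13), - 4*pi, -3.54, sqrt( 2 ),6 ] 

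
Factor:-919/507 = - 3^(-1)*13^( - 2 )*919^1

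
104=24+80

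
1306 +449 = 1755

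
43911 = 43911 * 1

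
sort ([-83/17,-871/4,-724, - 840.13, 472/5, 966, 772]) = [ -840.13, - 724, - 871/4, - 83/17, 472/5, 772,966 ] 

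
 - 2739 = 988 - 3727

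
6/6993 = 2/2331 =0.00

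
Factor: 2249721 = 3^3*97^1 * 859^1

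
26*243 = 6318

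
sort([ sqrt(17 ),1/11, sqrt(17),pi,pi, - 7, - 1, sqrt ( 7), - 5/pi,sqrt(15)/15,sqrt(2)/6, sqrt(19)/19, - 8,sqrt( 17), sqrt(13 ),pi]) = [ - 8,-7, - 5/pi,-1,1/11,sqrt( 19)/19,sqrt ( 2) /6 , sqrt(15)/15,sqrt( 7) , pi,pi, pi , sqrt(13),  sqrt (17 ),sqrt(17),sqrt(17) ]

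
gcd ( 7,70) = 7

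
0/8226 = 0 =0.00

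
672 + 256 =928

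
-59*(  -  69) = 4071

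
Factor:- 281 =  - 281^1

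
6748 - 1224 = 5524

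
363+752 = 1115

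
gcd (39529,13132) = 7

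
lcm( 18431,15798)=110586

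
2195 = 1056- - 1139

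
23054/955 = 23054/955 = 24.14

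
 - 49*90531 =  - 4436019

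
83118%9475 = 7318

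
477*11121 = 5304717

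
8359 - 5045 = 3314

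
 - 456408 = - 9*50712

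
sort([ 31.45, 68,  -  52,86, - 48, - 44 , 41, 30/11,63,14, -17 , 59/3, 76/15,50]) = [ - 52 , - 48, - 44, - 17, 30/11, 76/15,14, 59/3,31.45 , 41, 50, 63, 68, 86]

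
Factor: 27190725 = 3^1*5^2*181^1*2003^1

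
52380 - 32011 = 20369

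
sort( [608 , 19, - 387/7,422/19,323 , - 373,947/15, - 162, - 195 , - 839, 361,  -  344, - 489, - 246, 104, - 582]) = [-839,-582, - 489,-373,  -  344, - 246,-195,  -  162, - 387/7,  19,422/19,947/15,104,323, 361,608]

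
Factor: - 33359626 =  - 2^1*1697^1*9829^1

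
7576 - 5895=1681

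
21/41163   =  7/13721 = 0.00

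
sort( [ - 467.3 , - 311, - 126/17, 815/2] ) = [  -  467.3, - 311 ,-126/17, 815/2 ]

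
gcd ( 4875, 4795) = 5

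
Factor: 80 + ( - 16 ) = 64=2^6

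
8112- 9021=-909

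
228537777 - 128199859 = 100337918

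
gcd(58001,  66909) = 1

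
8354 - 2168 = 6186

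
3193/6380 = 3193/6380= 0.50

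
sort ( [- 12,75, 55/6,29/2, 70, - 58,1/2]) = [- 58, - 12,1/2,55/6,29/2,70 , 75 ]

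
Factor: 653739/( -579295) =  - 3^1*5^(-1) * 359^1*607^1*115859^(-1 )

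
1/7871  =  1/7871 = 0.00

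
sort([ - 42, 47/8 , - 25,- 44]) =[ - 44,-42, - 25, 47/8] 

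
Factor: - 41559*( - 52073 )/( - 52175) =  - 3^1  *  5^( - 2 )*7^2*43^1*173^1* 1979^1* 2087^( - 1 ) = -2164101807/52175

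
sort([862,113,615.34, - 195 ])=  [ -195, 113,615.34,862 ]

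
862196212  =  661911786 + 200284426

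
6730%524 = 442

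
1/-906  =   - 1/906 = - 0.00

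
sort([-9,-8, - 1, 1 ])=[ - 9, - 8, - 1,1]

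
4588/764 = 6 + 1/191 = 6.01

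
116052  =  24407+91645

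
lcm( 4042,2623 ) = 246562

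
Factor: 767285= 5^1*153457^1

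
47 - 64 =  - 17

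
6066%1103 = 551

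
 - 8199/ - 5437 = 1 + 2762/5437 = 1.51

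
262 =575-313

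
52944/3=17648 = 17648.00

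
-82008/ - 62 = 41004/31 =1322.71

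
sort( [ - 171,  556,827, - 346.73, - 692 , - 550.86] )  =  [ - 692, - 550.86, -346.73, - 171,556,827] 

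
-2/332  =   -1/166 = - 0.01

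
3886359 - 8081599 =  - 4195240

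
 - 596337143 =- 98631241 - 497705902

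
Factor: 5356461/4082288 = 2^( - 4)*3^1*7^ ( - 2 )*11^1 * 19^1*41^( - 1)*127^( - 1 )*8543^1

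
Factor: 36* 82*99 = 2^3*3^4*11^1 * 41^1  =  292248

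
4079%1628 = 823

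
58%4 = 2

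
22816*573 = 13073568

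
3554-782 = 2772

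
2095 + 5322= 7417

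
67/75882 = 67/75882 = 0.00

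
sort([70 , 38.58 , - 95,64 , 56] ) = [ - 95 , 38.58,  56, 64, 70] 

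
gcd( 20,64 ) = 4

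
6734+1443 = 8177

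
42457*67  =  2844619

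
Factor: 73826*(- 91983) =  - 6790736958=- 2^1*3^1*30661^1*36913^1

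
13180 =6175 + 7005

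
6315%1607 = 1494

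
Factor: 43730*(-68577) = -2^1*3^1*5^1 * 4373^1*22859^1 = -  2998872210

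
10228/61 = 10228/61=167.67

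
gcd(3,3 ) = 3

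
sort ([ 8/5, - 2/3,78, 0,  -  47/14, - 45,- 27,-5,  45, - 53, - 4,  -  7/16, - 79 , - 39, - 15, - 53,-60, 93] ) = [ - 79,-60, - 53,-53, - 45, -39, - 27,- 15, - 5,-4,- 47/14 , - 2/3,-7/16, 0, 8/5, 45, 78, 93] 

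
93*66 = 6138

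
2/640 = 1/320= 0.00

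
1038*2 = 2076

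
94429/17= 94429/17= 5554.65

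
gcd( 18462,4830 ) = 6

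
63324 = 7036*9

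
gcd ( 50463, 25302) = 3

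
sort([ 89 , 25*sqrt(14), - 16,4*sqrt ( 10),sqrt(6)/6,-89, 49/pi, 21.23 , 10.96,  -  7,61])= [ - 89, - 16, - 7,sqrt( 6) /6,10.96,4*sqrt( 10), 49/pi,  21.23,61,89, 25*sqrt ( 14) ] 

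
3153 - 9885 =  - 6732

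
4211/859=4 + 775/859 = 4.90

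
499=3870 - 3371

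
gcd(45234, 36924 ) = 6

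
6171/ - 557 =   -  12 + 513/557 = -11.08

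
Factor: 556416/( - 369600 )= - 2^1 *3^2*5^(-2)*11^(-1 )*23^1= - 414/275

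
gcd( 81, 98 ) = 1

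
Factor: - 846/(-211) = 2^1*3^2*47^1*211^( - 1)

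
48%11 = 4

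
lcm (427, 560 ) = 34160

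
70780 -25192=45588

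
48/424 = 6/53 = 0.11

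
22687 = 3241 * 7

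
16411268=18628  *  881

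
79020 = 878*90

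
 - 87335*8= - 698680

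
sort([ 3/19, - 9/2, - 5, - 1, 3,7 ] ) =[ - 5, - 9/2, - 1,3/19,3, 7 ] 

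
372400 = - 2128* (- 175 )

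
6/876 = 1/146 = 0.01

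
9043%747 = 79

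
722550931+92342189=814893120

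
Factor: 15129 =3^2*41^2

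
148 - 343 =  - 195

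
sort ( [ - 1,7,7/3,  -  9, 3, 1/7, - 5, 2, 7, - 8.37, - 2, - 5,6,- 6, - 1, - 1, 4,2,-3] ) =[ -9,-8.37,-6 ,- 5,-5, - 3,-2, - 1, - 1, - 1, 1/7,  2, 2, 7/3 , 3 , 4,  6, 7,7] 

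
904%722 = 182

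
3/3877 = 3/3877 = 0.00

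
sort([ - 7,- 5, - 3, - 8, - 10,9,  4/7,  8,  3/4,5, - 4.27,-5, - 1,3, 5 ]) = [- 10,  -  8, - 7,-5, - 5,-4.27, - 3, - 1,  4/7,3/4, 3,  5,5, 8, 9]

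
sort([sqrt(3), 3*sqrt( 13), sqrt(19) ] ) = [sqrt( 3 ), sqrt( 19), 3*sqrt(13 ) ] 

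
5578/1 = 5578 = 5578.00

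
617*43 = 26531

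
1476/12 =123 = 123.00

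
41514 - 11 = 41503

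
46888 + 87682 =134570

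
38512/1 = 38512 = 38512.00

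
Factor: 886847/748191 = 3^( - 1 )* 13^1*68219^1*249397^ ( - 1)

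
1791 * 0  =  0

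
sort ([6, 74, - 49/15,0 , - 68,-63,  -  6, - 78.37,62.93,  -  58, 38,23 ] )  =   [ - 78.37, - 68  , - 63, - 58,-6, - 49/15, 0, 6, 23, 38,  62.93, 74]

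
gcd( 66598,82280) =2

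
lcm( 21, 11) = 231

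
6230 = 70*89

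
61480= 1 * 61480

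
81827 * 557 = 45577639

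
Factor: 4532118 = 2^1*3^1*727^1*1039^1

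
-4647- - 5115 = 468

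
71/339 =71/339 = 0.21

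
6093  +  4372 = 10465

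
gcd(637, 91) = 91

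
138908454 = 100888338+38020116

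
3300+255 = 3555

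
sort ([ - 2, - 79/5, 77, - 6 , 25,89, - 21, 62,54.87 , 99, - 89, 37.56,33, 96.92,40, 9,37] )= [ - 89, - 21, - 79/5,-6 , - 2, 9,25,33,37,37.56, 40 , 54.87,62 , 77,  89 , 96.92,99] 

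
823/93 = 823/93 =8.85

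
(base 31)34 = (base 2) 1100001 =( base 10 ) 97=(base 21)4D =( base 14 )6D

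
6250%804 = 622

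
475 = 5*95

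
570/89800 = 57/8980=0.01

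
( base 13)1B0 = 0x138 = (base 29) AM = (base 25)cc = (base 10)312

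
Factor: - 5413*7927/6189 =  - 42908851/6189 =- 3^(  -  1)*2063^(- 1)*5413^1*7927^1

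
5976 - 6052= -76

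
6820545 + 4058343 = 10878888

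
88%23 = 19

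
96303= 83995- - 12308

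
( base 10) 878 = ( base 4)31232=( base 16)36E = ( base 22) 1hk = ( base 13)527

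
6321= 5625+696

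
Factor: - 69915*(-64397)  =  3^1 * 5^1*59^1 * 71^1*79^1*907^1 = 4502316255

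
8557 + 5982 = 14539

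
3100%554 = 330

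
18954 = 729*26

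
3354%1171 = 1012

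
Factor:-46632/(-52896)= 67/76 = 2^ (-2 ) * 19^(-1)*67^1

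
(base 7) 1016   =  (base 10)356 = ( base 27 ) d5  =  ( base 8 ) 544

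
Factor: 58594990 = 2^1*5^1*131^1*44729^1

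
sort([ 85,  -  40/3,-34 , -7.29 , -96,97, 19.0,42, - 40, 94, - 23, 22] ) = [ - 96, - 40, - 34, - 23,  -  40/3 , - 7.29, 19.0, 22,  42, 85, 94,97 ]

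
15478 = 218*71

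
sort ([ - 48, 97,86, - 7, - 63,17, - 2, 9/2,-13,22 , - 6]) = [ - 63, - 48,- 13, - 7,-6, -2, 9/2, 17, 22,86,97]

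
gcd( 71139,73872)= 3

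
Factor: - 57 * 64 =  - 2^6*  3^1*19^1 =- 3648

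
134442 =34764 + 99678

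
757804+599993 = 1357797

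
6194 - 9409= - 3215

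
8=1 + 7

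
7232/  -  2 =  - 3616 + 0/1= - 3616.00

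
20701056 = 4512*4588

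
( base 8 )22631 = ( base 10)9625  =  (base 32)9CP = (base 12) 56A1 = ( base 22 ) jjb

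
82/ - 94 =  - 1 +6/47  =  - 0.87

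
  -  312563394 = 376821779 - 689385173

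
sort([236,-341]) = [ - 341,236]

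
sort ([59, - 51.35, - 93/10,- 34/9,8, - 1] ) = [ - 51.35, - 93/10,-34/9, - 1, 8, 59]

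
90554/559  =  90554/559 = 161.99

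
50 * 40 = 2000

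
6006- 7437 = -1431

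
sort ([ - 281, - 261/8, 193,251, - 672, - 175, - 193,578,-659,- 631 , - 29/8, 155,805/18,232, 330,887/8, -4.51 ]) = [ - 672, - 659,-631, - 281, - 193, -175,-261/8,-4.51,-29/8,805/18,887/8,155, 193,232,251,330,578 ]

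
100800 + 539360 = 640160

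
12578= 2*6289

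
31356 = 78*402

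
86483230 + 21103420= 107586650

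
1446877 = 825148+621729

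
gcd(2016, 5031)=9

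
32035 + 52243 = 84278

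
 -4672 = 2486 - 7158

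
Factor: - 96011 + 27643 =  - 68368 = - 2^4*4273^1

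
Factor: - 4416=- 2^6*3^1*23^1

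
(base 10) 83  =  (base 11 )76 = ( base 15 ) 58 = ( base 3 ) 10002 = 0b1010011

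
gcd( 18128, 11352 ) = 88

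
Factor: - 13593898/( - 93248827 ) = 2^1*7^( - 1)*19^( - 2)*67^1*229^1*443^1*36901^( - 1)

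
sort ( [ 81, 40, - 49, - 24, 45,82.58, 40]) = [ - 49, - 24,40,40, 45,81, 82.58]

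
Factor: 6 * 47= 2^1 * 3^1*47^1 = 282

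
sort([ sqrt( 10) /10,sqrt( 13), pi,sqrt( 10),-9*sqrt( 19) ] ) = [ -9 * sqrt( 19) , sqrt( 10)/10,pi,sqrt( 10),  sqrt( 13) ]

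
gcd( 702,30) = 6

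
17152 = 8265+8887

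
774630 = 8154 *95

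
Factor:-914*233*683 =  - 2^1*233^1*457^1*683^1 =- 145453046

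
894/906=149/151  =  0.99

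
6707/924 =7 + 239/924 = 7.26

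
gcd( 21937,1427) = 1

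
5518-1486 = 4032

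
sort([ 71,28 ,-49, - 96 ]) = [ - 96, - 49, 28, 71]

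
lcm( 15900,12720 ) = 63600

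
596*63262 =37704152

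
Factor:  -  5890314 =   -  2^1*3^1*53^1*18523^1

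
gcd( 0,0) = 0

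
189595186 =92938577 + 96656609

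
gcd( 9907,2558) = 1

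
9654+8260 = 17914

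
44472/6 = 7412 = 7412.00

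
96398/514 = 48199/257 =187.54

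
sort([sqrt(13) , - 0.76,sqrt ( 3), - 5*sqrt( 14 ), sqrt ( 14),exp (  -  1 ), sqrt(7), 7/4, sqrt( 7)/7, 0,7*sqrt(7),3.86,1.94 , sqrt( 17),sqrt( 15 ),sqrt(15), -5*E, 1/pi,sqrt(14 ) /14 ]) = [ - 5 *sqrt(14 ), - 5*E, - 0.76, 0,sqrt (14)/14,1/pi,  exp( - 1 ),sqrt ( 7 )/7,sqrt( 3),7/4, 1.94,sqrt (7),sqrt ( 13 ), sqrt( 14),3.86, sqrt( 15)  ,  sqrt ( 15 ),sqrt( 17),7 * sqrt(7) ] 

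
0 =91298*0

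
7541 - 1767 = 5774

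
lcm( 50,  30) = 150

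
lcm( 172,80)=3440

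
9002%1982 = 1074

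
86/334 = 43/167 =0.26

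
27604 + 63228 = 90832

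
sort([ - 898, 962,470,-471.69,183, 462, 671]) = [ - 898,-471.69,183, 462 , 470,  671,962]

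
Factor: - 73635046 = - 2^1*107^1*223^1*1543^1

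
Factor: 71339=71339^1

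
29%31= 29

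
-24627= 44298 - 68925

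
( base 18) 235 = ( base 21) 1ce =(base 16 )2c3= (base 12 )4ab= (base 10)707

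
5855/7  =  836  +  3/7 = 836.43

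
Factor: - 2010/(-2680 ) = 3/4  =  2^( - 2) * 3^1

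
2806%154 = 34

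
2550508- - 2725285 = 5275793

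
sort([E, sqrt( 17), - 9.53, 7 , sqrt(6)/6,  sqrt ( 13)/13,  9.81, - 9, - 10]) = [ - 10, - 9.53, - 9, sqrt(13) /13, sqrt( 6)/6, E, sqrt(17),7,  9.81 ] 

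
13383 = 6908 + 6475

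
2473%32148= 2473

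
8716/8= 2179/2 = 1089.50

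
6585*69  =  454365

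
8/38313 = 8/38313 =0.00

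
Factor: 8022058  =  2^1*11^2 * 33149^1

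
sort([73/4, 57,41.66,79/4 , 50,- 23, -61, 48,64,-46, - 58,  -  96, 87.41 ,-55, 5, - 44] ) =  [-96,-61, - 58,- 55 ,-46,  -  44, - 23,5 , 73/4,79/4,41.66 , 48,50,  57,  64,87.41]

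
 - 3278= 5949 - 9227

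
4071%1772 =527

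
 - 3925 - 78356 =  - 82281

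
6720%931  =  203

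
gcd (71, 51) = 1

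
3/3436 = 3/3436 = 0.00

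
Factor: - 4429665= - 3^2*5^1*173^1*569^1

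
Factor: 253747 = 13^1*131^1*149^1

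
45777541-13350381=32427160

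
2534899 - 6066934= - 3532035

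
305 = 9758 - 9453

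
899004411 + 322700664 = 1221705075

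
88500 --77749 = 166249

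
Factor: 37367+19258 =3^1*5^3*151^1 =56625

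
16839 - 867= 15972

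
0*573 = 0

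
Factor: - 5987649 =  - 3^1 * 1995883^1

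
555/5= 111 = 111.00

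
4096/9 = 4096/9 = 455.11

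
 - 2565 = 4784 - 7349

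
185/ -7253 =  - 1 + 7068/7253 = - 0.03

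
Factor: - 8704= - 2^9*17^1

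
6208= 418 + 5790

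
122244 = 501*244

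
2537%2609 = 2537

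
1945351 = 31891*61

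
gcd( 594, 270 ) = 54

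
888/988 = 222/247=0.90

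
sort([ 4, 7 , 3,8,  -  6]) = [ - 6, 3, 4,7,8 ]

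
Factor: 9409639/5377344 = 2^ ( - 6)*3^(  -  1) * 7^( - 1)*4001^( - 1) * 9409639^1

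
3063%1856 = 1207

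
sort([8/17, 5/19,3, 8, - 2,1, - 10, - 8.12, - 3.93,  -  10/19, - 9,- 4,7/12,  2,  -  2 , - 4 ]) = [-10, - 9,- 8.12 , - 4,  -  4,  -  3.93, -2, - 2,- 10/19 , 5/19,8/17,7/12 , 1, 2,3,8] 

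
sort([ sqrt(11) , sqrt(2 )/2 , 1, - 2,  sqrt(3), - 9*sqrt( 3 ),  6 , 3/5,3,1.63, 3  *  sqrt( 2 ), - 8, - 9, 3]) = [ - 9*sqrt(3 ),-9,-8, - 2 , 3/5,  sqrt(2 ) /2,  1,1.63, sqrt(3 ),3,3,sqrt( 11 ), 3*sqrt ( 2),6]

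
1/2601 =1/2601 = 0.00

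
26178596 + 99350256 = 125528852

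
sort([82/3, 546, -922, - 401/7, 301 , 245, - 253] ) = [ - 922, - 253, - 401/7 , 82/3 , 245, 301, 546]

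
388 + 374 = 762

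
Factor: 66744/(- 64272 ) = - 2^( - 1)*3^3*13^( - 1) =-27/26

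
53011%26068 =875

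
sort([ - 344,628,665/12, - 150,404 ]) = [-344, - 150, 665/12,404,628]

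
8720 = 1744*5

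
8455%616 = 447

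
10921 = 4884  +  6037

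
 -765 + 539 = - 226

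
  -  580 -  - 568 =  - 12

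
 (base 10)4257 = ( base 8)10241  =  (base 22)8HB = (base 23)812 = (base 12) 2569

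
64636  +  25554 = 90190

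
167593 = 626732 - 459139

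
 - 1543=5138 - 6681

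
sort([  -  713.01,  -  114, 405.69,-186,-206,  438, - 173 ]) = [ - 713.01, - 206, - 186, - 173,  -  114, 405.69, 438]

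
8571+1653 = 10224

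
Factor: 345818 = 2^1*11^2*1429^1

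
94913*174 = 16514862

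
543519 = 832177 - 288658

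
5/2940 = 1/588= 0.00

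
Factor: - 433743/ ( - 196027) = 3^1 * 13^(  -  1)*17^( - 1) * 163^1  =  489/221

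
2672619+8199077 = 10871696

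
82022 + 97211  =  179233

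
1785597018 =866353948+919243070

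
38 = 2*19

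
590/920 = 59/92=0.64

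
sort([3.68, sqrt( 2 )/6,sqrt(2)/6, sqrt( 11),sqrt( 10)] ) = [sqrt( 2) /6,sqrt ( 2) /6,sqrt( 10 ),sqrt (11), 3.68 ]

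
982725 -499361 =483364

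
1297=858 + 439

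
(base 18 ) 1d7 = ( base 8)1065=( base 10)565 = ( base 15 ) 27A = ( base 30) IP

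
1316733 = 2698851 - 1382118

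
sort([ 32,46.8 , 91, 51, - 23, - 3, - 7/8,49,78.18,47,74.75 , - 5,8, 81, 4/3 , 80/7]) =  [-23, - 5, - 3, - 7/8,4/3,8, 80/7 , 32,46.8, 47,49,51, 74.75, 78.18, 81,91 ]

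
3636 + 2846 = 6482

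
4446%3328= 1118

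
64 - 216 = - 152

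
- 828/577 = -2 + 326/577 = - 1.44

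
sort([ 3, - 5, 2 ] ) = [-5,2,3 ] 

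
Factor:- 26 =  - 2^1*13^1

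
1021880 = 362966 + 658914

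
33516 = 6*5586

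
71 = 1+70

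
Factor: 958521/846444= 319507/282148=2^ (- 2)*283^1*1129^1*70537^( - 1) 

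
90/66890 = 9/6689 = 0.00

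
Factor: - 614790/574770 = -3^4 * 7^( - 2 ) *11^1*17^(-1 ) = - 891/833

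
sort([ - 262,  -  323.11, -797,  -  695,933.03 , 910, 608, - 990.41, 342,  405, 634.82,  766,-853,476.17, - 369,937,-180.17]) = [-990.41, - 853,-797,  -  695,-369, - 323.11,  -  262, - 180.17,342, 405, 476.17, 608, 634.82,  766, 910,933.03,937 ]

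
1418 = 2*709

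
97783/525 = 186 + 19/75   =  186.25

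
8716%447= 223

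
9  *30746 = 276714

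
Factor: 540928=2^8 *2113^1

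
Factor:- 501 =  - 3^1* 167^1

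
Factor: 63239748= 2^2*3^1*11^1*13^1 * 137^1 * 269^1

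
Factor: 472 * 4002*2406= 4544799264 =2^5*3^2* 23^1*29^1*59^1*401^1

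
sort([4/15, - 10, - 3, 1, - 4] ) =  [ - 10, - 4, - 3,4/15,  1]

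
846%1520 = 846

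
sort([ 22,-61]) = [ -61, 22]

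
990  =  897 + 93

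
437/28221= 19/1227 = 0.02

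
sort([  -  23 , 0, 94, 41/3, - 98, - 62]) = [-98,-62 , -23,  0, 41/3,94 ] 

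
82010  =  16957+65053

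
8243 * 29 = 239047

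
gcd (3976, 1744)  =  8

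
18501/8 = 18501/8 = 2312.62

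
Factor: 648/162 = 2^2 = 4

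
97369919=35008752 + 62361167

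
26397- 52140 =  - 25743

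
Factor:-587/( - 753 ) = 3^(-1)*251^( -1)*587^1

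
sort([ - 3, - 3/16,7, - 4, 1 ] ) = [ - 4, - 3, - 3/16,  1,7 ]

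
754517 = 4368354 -3613837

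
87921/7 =12560+ 1/7=12560.14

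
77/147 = 11/21 = 0.52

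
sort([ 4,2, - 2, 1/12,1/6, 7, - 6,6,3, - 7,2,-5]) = [ - 7,-6, - 5,  -  2,1/12 , 1/6, 2,2,3,4, 6, 7] 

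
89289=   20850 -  - 68439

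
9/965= 9/965= 0.01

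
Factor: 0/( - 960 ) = 0^1 = 0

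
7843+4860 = 12703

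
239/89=2  +  61/89 = 2.69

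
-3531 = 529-4060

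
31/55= 31/55 = 0.56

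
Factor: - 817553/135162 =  - 2^(- 1)*3^( - 3 )*11^1*2503^( - 1)*74323^1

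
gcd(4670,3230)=10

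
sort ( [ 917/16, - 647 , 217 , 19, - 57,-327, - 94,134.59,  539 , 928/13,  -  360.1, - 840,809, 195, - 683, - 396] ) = [ - 840,-683, - 647, - 396,- 360.1, - 327,  -  94, - 57, 19, 917/16,928/13, 134.59,  195,  217, 539, 809]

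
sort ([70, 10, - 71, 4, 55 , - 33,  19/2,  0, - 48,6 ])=[ - 71 , - 48, - 33,  0,4,6, 19/2, 10 , 55 , 70 ] 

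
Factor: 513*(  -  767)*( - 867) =341139357 = 3^4 * 13^1*17^2*19^1*59^1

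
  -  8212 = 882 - 9094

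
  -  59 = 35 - 94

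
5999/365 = 5999/365 = 16.44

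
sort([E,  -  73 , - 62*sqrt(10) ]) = [ - 62*sqrt( 10),-73, E]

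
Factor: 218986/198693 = 2^1*3^(-4 ) * 11^ ( - 1 )*491^1 = 982/891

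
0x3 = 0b11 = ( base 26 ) 3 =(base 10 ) 3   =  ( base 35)3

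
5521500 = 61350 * 90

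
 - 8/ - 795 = 8/795 = 0.01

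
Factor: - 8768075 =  - 5^2*37^1*9479^1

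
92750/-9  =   - 10306 + 4/9 = -10305.56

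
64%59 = 5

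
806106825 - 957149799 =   -  151042974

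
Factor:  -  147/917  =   -21/131 = - 3^1*7^1*131^ ( - 1) 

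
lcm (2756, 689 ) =2756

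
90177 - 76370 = 13807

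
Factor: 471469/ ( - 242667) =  -3^( - 2 )*61^1*131^1*457^(  -  1) = - 7991/4113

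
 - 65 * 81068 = - 5269420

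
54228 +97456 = 151684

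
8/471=8/471 = 0.02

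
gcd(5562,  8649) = 9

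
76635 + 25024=101659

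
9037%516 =265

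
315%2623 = 315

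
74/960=37/480=0.08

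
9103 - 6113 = 2990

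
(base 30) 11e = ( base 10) 944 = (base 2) 1110110000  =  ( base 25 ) 1cj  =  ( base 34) rq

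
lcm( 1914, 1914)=1914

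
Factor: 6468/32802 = 14/71 = 2^1*7^1 * 71^( - 1)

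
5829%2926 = 2903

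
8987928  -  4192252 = 4795676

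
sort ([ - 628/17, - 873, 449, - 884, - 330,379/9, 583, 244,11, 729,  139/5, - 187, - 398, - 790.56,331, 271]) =[ - 884, - 873, - 790.56, - 398, - 330, - 187,  -  628/17,11,  139/5,379/9,244,  271,  331,449 , 583,729]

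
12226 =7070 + 5156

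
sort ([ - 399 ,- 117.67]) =[ - 399,-117.67 ] 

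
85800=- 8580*( - 10)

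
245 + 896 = 1141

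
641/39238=641/39238 = 0.02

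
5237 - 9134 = -3897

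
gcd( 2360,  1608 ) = 8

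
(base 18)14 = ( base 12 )1A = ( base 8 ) 26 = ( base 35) m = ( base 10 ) 22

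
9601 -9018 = 583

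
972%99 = 81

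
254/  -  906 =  - 127/453 = - 0.28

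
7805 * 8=62440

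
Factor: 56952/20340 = 14/5 = 2^1*5^( - 1) * 7^1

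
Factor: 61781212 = 2^2*907^1*17029^1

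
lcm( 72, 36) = 72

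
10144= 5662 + 4482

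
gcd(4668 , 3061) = 1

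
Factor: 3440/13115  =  2^4*61^( - 1 )=16/61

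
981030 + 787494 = 1768524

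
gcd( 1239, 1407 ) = 21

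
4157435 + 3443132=7600567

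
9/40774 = 9/40774 = 0.00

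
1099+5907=7006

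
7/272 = 7/272 = 0.03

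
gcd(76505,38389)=13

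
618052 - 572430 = 45622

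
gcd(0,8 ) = 8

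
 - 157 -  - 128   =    -  29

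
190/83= 190/83  =  2.29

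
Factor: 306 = 2^1*3^2 * 17^1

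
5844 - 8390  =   - 2546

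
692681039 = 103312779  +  589368260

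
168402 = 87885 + 80517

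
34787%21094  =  13693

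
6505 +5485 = 11990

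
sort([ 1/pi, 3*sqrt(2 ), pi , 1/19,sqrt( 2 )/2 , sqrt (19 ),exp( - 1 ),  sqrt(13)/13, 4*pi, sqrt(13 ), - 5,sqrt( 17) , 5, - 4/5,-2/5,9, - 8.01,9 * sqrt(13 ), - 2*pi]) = [  -  8.01,  -  2*pi, - 5,-4/5, - 2/5,1/19,sqrt( 13)/13, 1/pi, exp( - 1 ) , sqrt( 2) /2,pi,sqrt( 13 ),sqrt( 17 ),3 * sqrt( 2),  sqrt( 19),5,9, 4 * pi,9*sqrt( 13 ) ] 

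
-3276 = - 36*91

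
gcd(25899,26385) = 3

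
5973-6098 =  - 125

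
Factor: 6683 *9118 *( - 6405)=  - 390292479570  =  -2^1*3^1*5^1*7^1 * 41^1 * 47^1 * 61^1*97^1 * 163^1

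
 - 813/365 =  - 3 + 282/365 = - 2.23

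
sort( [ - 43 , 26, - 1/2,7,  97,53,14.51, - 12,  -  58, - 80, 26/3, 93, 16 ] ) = [ - 80,-58,-43, - 12, - 1/2 , 7,  26/3 , 14.51,16 , 26,53,93, 97 ]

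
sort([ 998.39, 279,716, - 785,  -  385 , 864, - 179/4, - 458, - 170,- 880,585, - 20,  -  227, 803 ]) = [ - 880, - 785,-458, - 385, - 227,  -  170,-179/4, - 20, 279,585, 716, 803, 864,  998.39 ] 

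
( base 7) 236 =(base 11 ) 104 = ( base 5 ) 1000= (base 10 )125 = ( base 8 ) 175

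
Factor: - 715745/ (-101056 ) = 2^( - 6 ) * 5^1*257^1 * 557^1*1579^( - 1)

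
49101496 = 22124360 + 26977136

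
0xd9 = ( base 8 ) 331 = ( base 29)7E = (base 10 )217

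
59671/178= 59671/178 = 335.23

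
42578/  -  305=-698/5= - 139.60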